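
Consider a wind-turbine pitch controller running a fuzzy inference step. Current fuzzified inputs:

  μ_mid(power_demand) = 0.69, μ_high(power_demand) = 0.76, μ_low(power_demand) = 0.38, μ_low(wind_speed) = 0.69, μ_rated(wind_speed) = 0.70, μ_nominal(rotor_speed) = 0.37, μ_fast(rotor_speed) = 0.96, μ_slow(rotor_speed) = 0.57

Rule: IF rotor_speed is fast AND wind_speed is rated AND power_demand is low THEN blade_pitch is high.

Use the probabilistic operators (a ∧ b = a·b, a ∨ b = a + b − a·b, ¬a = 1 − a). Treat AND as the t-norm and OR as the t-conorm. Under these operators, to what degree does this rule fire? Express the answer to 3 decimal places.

firing strength: fast=0.96, rated=0.70, low=0.38; AND[a·b] → w = 0.2554

0.255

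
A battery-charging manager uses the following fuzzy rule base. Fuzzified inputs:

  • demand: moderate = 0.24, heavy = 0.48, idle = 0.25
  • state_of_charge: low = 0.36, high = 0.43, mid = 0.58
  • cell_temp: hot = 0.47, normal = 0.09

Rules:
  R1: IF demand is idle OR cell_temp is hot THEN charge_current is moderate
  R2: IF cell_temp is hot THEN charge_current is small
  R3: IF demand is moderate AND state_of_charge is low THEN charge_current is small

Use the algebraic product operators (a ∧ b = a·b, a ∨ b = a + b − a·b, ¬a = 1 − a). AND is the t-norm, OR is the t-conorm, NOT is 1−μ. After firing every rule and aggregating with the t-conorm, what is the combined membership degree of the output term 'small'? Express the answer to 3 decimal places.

0.516

R1: idle=0.25, hot=0.47; OR[a + b − a·b] → w = 0.6025
R2: hot=0.47 → w = 0.4700
R3: moderate=0.24, low=0.36; AND[a·b] → w = 0.0864
Rules with consequent 'small': {R2, R3} → strengths 0.4700, 0.0864
Aggregate via t-conorm [a + b − a·b]: 0.5158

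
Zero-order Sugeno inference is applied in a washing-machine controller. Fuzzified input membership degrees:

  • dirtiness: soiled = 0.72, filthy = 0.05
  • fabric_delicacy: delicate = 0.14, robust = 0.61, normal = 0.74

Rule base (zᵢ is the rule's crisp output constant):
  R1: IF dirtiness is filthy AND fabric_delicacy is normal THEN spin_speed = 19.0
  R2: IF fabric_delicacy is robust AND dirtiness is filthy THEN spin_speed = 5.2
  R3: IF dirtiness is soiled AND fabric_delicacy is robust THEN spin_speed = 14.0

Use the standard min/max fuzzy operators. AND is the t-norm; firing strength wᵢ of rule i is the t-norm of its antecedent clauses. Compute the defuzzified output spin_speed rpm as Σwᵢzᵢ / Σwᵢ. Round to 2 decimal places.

13.73

R1 (z=19.0): filthy=0.05, normal=0.74; AND[min(a, b)] → w = 0.05
R2 (z=5.2): robust=0.61, filthy=0.05; AND[min(a, b)] → w = 0.05
R3 (z=14.0): soiled=0.72, robust=0.61; AND[min(a, b)] → w = 0.61
Weighted average = (0.05·19.0 + 0.05·5.2 + 0.61·14.0) / (0.05 + 0.05 + 0.61)
  = 9.7500 / 0.7100 = 13.73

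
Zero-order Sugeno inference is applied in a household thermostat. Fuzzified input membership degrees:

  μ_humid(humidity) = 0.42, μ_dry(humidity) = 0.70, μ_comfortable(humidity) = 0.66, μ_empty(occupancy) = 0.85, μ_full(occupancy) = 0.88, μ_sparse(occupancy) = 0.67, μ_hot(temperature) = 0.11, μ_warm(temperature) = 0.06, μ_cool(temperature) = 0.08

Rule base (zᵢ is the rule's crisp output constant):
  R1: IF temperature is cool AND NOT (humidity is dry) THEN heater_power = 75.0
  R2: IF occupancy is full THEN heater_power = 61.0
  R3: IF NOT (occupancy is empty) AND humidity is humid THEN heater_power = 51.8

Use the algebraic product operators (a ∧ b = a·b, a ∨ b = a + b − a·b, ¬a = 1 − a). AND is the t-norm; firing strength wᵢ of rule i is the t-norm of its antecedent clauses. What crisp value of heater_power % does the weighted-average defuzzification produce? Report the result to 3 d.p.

R1 (z=75.0): cool=0.08, ¬dry=1−0.70=0.30; AND[a·b] → w = 0.0240
R2 (z=61.0): full=0.88 → w = 0.8800
R3 (z=51.8): ¬empty=1−0.85=0.15, humid=0.42; AND[a·b] → w = 0.0630
Weighted average = (0.0240·75.0 + 0.8800·61.0 + 0.0630·51.8) / (0.0240 + 0.8800 + 0.0630)
  = 58.7434 / 0.9670 = 60.748

60.748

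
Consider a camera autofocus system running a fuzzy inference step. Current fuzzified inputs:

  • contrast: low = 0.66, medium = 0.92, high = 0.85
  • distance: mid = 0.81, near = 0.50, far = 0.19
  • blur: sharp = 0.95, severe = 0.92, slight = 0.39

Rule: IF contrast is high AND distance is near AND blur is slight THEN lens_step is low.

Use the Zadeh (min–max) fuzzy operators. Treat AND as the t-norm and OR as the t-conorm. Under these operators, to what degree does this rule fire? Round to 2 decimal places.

firing strength: high=0.85, near=0.50, slight=0.39; AND[min(a, b)] → w = 0.39

0.39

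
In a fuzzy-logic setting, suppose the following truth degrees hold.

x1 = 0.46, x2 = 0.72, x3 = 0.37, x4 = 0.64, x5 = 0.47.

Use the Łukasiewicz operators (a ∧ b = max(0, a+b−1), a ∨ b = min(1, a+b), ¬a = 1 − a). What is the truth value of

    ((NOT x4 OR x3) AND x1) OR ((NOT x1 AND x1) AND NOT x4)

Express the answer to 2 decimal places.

0.19

NOT x4 = 1 − 0.64 = 0.36
NOT x4 OR x3 = min(1, a+b) on (0.36, 0.37) = 0.73
(NOT x4 OR x3) AND x1 = max(0, a+b−1) on (0.73, 0.46) = 0.19
NOT x1 = 1 − 0.46 = 0.54
NOT x1 AND x1 = max(0, a+b−1) on (0.54, 0.46) = 0.00
NOT x4 = 1 − 0.64 = 0.36
(NOT x1 AND x1) AND NOT x4 = max(0, a+b−1) on (0.00, 0.36) = 0.00
((NOT x4 OR x3) AND x1) OR ((NOT x1 AND x1) AND NOT x4) = min(1, a+b) on (0.19, 0.00) = 0.19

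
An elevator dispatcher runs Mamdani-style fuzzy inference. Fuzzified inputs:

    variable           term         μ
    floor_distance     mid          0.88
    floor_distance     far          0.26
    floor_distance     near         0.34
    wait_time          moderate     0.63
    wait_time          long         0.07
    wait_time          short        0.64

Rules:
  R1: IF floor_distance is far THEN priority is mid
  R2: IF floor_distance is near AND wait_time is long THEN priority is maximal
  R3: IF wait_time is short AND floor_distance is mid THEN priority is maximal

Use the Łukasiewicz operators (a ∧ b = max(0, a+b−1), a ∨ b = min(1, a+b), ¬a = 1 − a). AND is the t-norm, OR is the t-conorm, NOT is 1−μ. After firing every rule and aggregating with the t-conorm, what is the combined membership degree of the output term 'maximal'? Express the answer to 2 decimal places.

R1: far=0.26 → w = 0.26
R2: near=0.34, long=0.07; AND[max(0, a+b−1)] → w = 0.00
R3: short=0.64, mid=0.88; AND[max(0, a+b−1)] → w = 0.52
Rules with consequent 'maximal': {R2, R3} → strengths 0.00, 0.52
Aggregate via t-conorm [min(1, a+b)]: 0.52

0.52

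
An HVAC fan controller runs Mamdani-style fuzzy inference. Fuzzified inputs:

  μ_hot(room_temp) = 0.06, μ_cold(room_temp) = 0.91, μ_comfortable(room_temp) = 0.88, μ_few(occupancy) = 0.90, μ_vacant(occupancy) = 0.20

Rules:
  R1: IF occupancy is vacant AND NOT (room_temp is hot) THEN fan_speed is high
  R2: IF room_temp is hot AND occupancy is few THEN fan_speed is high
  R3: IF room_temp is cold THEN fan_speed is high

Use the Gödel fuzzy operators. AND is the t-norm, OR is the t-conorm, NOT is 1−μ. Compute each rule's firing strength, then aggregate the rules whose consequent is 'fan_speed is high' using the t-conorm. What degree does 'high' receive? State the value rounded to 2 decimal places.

R1: vacant=0.20, ¬hot=1−0.06=0.94; AND[min(a, b)] → w = 0.20
R2: hot=0.06, few=0.90; AND[min(a, b)] → w = 0.06
R3: cold=0.91 → w = 0.91
Rules with consequent 'high': {R1, R2, R3} → strengths 0.20, 0.06, 0.91
Aggregate via t-conorm [max(a, b)]: 0.91

0.91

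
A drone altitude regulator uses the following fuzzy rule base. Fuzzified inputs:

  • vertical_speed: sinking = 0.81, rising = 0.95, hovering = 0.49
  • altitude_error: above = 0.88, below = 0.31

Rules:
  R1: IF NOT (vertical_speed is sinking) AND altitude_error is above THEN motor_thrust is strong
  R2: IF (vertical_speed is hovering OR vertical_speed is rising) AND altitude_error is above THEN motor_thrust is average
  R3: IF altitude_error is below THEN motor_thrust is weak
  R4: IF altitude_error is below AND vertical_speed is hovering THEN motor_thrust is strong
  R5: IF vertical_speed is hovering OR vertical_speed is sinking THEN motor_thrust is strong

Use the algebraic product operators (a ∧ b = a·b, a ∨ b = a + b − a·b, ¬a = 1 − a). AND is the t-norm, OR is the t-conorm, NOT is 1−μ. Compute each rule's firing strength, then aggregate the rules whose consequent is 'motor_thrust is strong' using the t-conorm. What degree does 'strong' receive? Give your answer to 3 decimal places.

0.932

R1: ¬sinking=1−0.81=0.19, above=0.88; AND[a·b] → w = 0.1672
R2: (hovering=0.49 OR rising=0.95) = 0.9745; AND[a·b] with above=0.88 → w = 0.8576
R3: below=0.31 → w = 0.3100
R4: below=0.31, hovering=0.49; AND[a·b] → w = 0.1519
R5: hovering=0.49, sinking=0.81; OR[a + b − a·b] → w = 0.9031
Rules with consequent 'strong': {R1, R4, R5} → strengths 0.1672, 0.1519, 0.9031
Aggregate via t-conorm [a + b − a·b]: 0.9316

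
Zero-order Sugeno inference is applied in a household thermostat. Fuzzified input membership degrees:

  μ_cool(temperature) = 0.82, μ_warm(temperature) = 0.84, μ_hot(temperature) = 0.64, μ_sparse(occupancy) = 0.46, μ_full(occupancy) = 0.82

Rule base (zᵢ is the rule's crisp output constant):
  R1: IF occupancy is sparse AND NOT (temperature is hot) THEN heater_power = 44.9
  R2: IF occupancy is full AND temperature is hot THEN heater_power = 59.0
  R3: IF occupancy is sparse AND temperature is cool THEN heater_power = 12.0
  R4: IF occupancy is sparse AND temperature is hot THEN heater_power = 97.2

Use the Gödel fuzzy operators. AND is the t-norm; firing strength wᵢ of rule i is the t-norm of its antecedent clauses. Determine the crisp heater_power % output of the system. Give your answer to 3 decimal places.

54.248

R1 (z=44.9): sparse=0.46, ¬hot=1−0.64=0.36; AND[min(a, b)] → w = 0.36
R2 (z=59.0): full=0.82, hot=0.64; AND[min(a, b)] → w = 0.64
R3 (z=12.0): sparse=0.46, cool=0.82; AND[min(a, b)] → w = 0.46
R4 (z=97.2): sparse=0.46, hot=0.64; AND[min(a, b)] → w = 0.46
Weighted average = (0.36·44.9 + 0.64·59.0 + 0.46·12.0 + 0.46·97.2) / (0.36 + 0.64 + 0.46 + 0.46)
  = 104.1560 / 1.9200 = 54.248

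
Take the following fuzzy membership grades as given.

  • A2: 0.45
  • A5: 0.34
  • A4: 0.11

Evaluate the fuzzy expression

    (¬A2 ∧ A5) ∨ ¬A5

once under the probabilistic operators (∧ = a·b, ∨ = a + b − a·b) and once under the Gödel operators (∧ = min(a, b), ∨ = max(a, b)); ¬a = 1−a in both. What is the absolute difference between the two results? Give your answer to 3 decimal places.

Under probabilistic:
  ¬A2 = 1 − 0.4500 = 0.5500
  ¬A2 ∧ A5 = a·b on (0.5500, 0.3400) = 0.1870
  ¬A5 = 1 − 0.3400 = 0.6600
  (¬A2 ∧ A5) ∨ ¬A5 = a + b − a·b on (0.1870, 0.6600) = 0.7236
  → value = 0.7236
Under Gödel:
  ¬A2 = 1 − 0.45 = 0.55
  ¬A2 ∧ A5 = min(a, b) on (0.55, 0.34) = 0.34
  ¬A5 = 1 − 0.34 = 0.66
  (¬A2 ∧ A5) ∨ ¬A5 = max(a, b) on (0.34, 0.66) = 0.66
  → value = 0.6600
|0.7236 − 0.6600| = 0.064

0.064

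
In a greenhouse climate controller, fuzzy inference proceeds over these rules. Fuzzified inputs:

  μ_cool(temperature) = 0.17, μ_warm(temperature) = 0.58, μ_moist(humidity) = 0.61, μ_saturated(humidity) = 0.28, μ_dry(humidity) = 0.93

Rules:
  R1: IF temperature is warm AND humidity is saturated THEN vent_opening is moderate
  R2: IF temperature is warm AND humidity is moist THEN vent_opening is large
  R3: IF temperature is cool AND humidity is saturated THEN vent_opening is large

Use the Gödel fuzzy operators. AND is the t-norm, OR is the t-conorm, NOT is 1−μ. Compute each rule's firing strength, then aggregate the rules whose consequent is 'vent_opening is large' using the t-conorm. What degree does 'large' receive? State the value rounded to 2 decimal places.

R1: warm=0.58, saturated=0.28; AND[min(a, b)] → w = 0.28
R2: warm=0.58, moist=0.61; AND[min(a, b)] → w = 0.58
R3: cool=0.17, saturated=0.28; AND[min(a, b)] → w = 0.17
Rules with consequent 'large': {R2, R3} → strengths 0.58, 0.17
Aggregate via t-conorm [max(a, b)]: 0.58

0.58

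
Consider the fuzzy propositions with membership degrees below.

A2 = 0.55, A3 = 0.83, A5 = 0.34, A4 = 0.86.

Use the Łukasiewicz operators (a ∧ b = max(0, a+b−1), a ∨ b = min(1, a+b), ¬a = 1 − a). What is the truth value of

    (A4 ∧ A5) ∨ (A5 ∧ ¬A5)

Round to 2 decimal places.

A4 ∧ A5 = max(0, a+b−1) on (0.86, 0.34) = 0.20
¬A5 = 1 − 0.34 = 0.66
A5 ∧ ¬A5 = max(0, a+b−1) on (0.34, 0.66) = 0.00
(A4 ∧ A5) ∨ (A5 ∧ ¬A5) = min(1, a+b) on (0.20, 0.00) = 0.20

0.20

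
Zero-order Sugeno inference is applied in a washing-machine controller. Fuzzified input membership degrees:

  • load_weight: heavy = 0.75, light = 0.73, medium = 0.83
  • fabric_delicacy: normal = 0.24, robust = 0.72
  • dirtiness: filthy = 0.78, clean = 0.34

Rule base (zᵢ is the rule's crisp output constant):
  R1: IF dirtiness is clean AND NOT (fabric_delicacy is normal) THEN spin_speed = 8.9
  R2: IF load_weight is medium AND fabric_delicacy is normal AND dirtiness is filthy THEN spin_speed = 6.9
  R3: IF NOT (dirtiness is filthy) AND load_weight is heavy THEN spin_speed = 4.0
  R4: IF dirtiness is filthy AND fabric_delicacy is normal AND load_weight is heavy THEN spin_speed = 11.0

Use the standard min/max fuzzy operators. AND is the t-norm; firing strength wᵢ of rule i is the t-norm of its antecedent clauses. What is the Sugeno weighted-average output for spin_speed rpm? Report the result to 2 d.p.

R1 (z=8.9): clean=0.34, ¬normal=1−0.24=0.76; AND[min(a, b)] → w = 0.34
R2 (z=6.9): medium=0.83, normal=0.24, filthy=0.78; AND[min(a, b)] → w = 0.24
R3 (z=4.0): ¬filthy=1−0.78=0.22, heavy=0.75; AND[min(a, b)] → w = 0.22
R4 (z=11.0): filthy=0.78, normal=0.24, heavy=0.75; AND[min(a, b)] → w = 0.24
Weighted average = (0.34·8.9 + 0.24·6.9 + 0.22·4.0 + 0.24·11.0) / (0.34 + 0.24 + 0.22 + 0.24)
  = 8.2020 / 1.0400 = 7.89

7.89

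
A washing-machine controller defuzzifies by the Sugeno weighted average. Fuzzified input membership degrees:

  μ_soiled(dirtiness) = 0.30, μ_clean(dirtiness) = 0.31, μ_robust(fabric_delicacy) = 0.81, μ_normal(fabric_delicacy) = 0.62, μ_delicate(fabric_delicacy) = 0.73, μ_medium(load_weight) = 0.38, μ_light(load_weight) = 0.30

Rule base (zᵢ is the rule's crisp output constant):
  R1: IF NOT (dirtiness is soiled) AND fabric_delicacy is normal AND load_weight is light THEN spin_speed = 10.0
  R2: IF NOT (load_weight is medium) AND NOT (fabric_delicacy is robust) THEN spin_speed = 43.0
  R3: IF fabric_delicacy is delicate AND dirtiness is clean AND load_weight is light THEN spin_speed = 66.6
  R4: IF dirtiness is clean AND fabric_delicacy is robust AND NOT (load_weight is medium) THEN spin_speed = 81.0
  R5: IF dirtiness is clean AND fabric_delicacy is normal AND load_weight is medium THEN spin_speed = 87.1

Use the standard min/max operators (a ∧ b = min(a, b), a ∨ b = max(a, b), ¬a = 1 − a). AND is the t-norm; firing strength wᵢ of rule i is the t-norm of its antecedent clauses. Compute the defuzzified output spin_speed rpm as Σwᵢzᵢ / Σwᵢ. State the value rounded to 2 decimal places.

59.05

R1 (z=10.0): ¬soiled=1−0.30=0.70, normal=0.62, light=0.30; AND[min(a, b)] → w = 0.30
R2 (z=43.0): ¬medium=1−0.38=0.62, ¬robust=1−0.81=0.19; AND[min(a, b)] → w = 0.19
R3 (z=66.6): delicate=0.73, clean=0.31, light=0.30; AND[min(a, b)] → w = 0.30
R4 (z=81.0): clean=0.31, robust=0.81, ¬medium=1−0.38=0.62; AND[min(a, b)] → w = 0.31
R5 (z=87.1): clean=0.31, normal=0.62, medium=0.38; AND[min(a, b)] → w = 0.31
Weighted average = (0.30·10.0 + 0.19·43.0 + 0.30·66.6 + 0.31·81.0 + 0.31·87.1) / (0.30 + 0.19 + 0.30 + 0.31 + 0.31)
  = 83.2610 / 1.4100 = 59.05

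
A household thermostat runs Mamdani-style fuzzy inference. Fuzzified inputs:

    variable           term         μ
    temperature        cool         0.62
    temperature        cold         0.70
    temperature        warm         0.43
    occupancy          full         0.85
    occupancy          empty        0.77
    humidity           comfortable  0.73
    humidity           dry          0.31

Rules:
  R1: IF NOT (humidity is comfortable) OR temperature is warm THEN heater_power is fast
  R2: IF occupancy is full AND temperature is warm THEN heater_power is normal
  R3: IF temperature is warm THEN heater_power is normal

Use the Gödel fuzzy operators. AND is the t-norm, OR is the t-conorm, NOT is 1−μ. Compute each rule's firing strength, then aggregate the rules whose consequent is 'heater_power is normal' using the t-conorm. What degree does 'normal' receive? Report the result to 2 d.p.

R1: ¬comfortable=1−0.73=0.27, warm=0.43; OR[max(a, b)] → w = 0.43
R2: full=0.85, warm=0.43; AND[min(a, b)] → w = 0.43
R3: warm=0.43 → w = 0.43
Rules with consequent 'normal': {R2, R3} → strengths 0.43, 0.43
Aggregate via t-conorm [max(a, b)]: 0.43

0.43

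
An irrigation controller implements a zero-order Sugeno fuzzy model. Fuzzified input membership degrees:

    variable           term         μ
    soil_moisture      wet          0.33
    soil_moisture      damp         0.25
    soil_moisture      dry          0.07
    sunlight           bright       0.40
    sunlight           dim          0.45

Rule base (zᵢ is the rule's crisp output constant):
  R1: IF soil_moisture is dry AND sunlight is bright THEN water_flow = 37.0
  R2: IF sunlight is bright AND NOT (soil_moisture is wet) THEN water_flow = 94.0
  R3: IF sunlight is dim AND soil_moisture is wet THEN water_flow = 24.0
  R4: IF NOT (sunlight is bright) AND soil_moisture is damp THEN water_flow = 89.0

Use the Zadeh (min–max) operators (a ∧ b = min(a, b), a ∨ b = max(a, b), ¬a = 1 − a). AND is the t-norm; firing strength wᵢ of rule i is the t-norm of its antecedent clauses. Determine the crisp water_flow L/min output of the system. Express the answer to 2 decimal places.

67.01

R1 (z=37.0): dry=0.07, bright=0.40; AND[min(a, b)] → w = 0.07
R2 (z=94.0): bright=0.40, ¬wet=1−0.33=0.67; AND[min(a, b)] → w = 0.40
R3 (z=24.0): dim=0.45, wet=0.33; AND[min(a, b)] → w = 0.33
R4 (z=89.0): ¬bright=1−0.40=0.60, damp=0.25; AND[min(a, b)] → w = 0.25
Weighted average = (0.07·37.0 + 0.40·94.0 + 0.33·24.0 + 0.25·89.0) / (0.07 + 0.40 + 0.33 + 0.25)
  = 70.3600 / 1.0500 = 67.01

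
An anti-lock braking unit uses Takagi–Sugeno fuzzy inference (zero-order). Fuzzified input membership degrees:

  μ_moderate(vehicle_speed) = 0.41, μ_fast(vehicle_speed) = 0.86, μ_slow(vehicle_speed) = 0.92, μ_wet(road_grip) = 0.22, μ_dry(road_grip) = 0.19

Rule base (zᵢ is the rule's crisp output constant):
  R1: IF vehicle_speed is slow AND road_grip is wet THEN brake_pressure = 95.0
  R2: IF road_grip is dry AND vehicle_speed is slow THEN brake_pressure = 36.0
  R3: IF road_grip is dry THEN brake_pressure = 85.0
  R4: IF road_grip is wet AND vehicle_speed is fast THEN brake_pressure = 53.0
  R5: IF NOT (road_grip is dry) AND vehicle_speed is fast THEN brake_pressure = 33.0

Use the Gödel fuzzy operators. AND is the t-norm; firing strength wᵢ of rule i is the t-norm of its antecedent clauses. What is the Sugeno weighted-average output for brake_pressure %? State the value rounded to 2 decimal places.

R1 (z=95.0): slow=0.92, wet=0.22; AND[min(a, b)] → w = 0.22
R2 (z=36.0): dry=0.19, slow=0.92; AND[min(a, b)] → w = 0.19
R3 (z=85.0): dry=0.19 → w = 0.19
R4 (z=53.0): wet=0.22, fast=0.86; AND[min(a, b)] → w = 0.22
R5 (z=33.0): ¬dry=1−0.19=0.81, fast=0.86; AND[min(a, b)] → w = 0.81
Weighted average = (0.22·95.0 + 0.19·36.0 + 0.19·85.0 + 0.22·53.0 + 0.81·33.0) / (0.22 + 0.19 + 0.19 + 0.22 + 0.81)
  = 82.2800 / 1.6300 = 50.48

50.48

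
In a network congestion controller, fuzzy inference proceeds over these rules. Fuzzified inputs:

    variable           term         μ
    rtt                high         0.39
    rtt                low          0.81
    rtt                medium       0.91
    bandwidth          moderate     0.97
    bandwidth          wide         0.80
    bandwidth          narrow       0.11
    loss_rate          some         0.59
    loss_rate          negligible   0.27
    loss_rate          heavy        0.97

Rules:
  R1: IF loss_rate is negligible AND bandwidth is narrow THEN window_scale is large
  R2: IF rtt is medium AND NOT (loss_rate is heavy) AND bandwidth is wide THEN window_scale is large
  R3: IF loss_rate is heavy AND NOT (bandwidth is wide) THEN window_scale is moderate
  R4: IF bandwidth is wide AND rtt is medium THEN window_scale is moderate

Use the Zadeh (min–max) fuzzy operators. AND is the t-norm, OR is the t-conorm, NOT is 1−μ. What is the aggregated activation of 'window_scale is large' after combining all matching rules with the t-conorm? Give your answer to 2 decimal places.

0.11

R1: negligible=0.27, narrow=0.11; AND[min(a, b)] → w = 0.11
R2: medium=0.91, ¬heavy=1−0.97=0.03, wide=0.80; AND[min(a, b)] → w = 0.03
R3: heavy=0.97, ¬wide=1−0.80=0.20; AND[min(a, b)] → w = 0.20
R4: wide=0.80, medium=0.91; AND[min(a, b)] → w = 0.80
Rules with consequent 'large': {R1, R2} → strengths 0.11, 0.03
Aggregate via t-conorm [max(a, b)]: 0.11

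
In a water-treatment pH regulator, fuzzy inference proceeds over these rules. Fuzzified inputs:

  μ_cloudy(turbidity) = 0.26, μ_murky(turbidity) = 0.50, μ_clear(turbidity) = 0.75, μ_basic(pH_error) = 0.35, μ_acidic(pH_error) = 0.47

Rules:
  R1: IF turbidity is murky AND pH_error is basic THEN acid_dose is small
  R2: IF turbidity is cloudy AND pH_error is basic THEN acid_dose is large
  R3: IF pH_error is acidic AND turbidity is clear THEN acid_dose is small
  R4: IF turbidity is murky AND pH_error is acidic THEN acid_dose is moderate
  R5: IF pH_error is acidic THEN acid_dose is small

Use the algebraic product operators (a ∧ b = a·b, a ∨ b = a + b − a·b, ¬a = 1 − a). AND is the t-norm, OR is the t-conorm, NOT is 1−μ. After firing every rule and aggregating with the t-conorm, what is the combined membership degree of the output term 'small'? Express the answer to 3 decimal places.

0.717

R1: murky=0.50, basic=0.35; AND[a·b] → w = 0.1750
R2: cloudy=0.26, basic=0.35; AND[a·b] → w = 0.0910
R3: acidic=0.47, clear=0.75; AND[a·b] → w = 0.3525
R4: murky=0.50, acidic=0.47; AND[a·b] → w = 0.2350
R5: acidic=0.47 → w = 0.4700
Rules with consequent 'small': {R1, R3, R5} → strengths 0.1750, 0.3525, 0.4700
Aggregate via t-conorm [a + b − a·b]: 0.7169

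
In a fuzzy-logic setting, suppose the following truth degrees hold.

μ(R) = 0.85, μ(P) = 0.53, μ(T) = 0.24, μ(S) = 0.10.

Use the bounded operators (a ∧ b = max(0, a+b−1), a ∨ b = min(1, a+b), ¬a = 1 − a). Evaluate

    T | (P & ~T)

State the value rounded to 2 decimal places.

~T = 1 − 0.24 = 0.76
P & ~T = max(0, a+b−1) on (0.53, 0.76) = 0.29
T | (P & ~T) = min(1, a+b) on (0.24, 0.29) = 0.53

0.53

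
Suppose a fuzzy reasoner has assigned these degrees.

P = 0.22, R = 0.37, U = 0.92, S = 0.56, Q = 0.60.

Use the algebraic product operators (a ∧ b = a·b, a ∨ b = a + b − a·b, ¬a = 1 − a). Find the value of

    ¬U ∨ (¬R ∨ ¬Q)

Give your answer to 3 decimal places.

¬U = 1 − 0.9200 = 0.0800
¬R = 1 − 0.3700 = 0.6300
¬Q = 1 − 0.6000 = 0.4000
¬R ∨ ¬Q = a + b − a·b on (0.6300, 0.4000) = 0.7780
¬U ∨ (¬R ∨ ¬Q) = a + b − a·b on (0.0800, 0.7780) = 0.7958

0.796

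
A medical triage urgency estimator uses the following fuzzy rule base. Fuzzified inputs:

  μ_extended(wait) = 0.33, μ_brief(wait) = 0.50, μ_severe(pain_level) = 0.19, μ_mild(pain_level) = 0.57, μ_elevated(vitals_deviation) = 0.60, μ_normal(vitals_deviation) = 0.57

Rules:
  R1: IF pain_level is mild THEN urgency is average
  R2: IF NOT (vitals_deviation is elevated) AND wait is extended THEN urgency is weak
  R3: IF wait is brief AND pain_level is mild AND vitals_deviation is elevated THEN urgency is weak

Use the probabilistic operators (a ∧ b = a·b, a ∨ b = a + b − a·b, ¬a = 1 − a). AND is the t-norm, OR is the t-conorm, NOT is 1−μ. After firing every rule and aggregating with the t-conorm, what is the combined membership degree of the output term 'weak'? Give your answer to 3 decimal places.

R1: mild=0.57 → w = 0.5700
R2: ¬elevated=1−0.60=0.40, extended=0.33; AND[a·b] → w = 0.1320
R3: brief=0.50, mild=0.57, elevated=0.60; AND[a·b] → w = 0.1710
Rules with consequent 'weak': {R2, R3} → strengths 0.1320, 0.1710
Aggregate via t-conorm [a + b − a·b]: 0.2804

0.280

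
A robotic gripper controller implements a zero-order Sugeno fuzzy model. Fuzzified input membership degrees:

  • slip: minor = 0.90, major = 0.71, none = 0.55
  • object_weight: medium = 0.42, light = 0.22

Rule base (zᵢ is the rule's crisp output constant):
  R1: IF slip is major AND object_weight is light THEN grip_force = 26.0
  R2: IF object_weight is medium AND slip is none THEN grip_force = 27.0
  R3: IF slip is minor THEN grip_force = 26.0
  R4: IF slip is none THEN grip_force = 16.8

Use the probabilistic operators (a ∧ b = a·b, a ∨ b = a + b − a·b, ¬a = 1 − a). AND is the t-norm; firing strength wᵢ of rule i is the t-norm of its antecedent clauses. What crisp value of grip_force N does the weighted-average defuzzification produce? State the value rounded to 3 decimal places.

23.372

R1 (z=26.0): major=0.71, light=0.22; AND[a·b] → w = 0.1562
R2 (z=27.0): medium=0.42, none=0.55; AND[a·b] → w = 0.2310
R3 (z=26.0): minor=0.90 → w = 0.9000
R4 (z=16.8): none=0.55 → w = 0.5500
Weighted average = (0.1562·26.0 + 0.2310·27.0 + 0.9000·26.0 + 0.5500·16.8) / (0.1562 + 0.2310 + 0.9000 + 0.5500)
  = 42.9382 / 1.8372 = 23.372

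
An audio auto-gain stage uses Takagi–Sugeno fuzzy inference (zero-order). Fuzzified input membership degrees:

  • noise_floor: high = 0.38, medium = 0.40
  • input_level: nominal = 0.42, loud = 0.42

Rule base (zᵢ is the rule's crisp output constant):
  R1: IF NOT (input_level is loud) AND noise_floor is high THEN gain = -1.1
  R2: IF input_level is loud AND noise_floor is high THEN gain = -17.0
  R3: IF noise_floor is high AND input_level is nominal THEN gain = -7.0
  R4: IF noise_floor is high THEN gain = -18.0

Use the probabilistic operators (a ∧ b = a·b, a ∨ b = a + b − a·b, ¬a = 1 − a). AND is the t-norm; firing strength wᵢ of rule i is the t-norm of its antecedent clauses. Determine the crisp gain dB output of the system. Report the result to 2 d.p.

-11.87

R1 (z=-1.1): ¬loud=1−0.42=0.58, high=0.38; AND[a·b] → w = 0.2204
R2 (z=-17.0): loud=0.42, high=0.38; AND[a·b] → w = 0.1596
R3 (z=-7.0): high=0.38, nominal=0.42; AND[a·b] → w = 0.1596
R4 (z=-18.0): high=0.38 → w = 0.3800
Weighted average = (0.2204·-1.1 + 0.1596·-17.0 + 0.1596·-7.0 + 0.3800·-18.0) / (0.2204 + 0.1596 + 0.1596 + 0.3800)
  = -10.9128 / 0.9196 = -11.87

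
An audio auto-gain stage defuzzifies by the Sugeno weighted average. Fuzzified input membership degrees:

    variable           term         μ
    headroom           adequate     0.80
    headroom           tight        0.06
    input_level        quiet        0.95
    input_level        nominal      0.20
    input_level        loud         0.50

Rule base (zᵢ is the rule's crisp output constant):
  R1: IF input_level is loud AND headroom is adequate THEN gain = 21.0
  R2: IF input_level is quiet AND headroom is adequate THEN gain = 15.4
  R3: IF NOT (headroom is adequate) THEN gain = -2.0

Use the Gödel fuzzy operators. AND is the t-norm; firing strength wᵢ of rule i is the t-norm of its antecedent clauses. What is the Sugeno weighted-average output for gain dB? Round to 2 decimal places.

14.95

R1 (z=21.0): loud=0.50, adequate=0.80; AND[min(a, b)] → w = 0.50
R2 (z=15.4): quiet=0.95, adequate=0.80; AND[min(a, b)] → w = 0.80
R3 (z=-2.0): ¬adequate=1−0.80=0.20 → w = 0.20
Weighted average = (0.50·21.0 + 0.80·15.4 + 0.20·-2.0) / (0.50 + 0.80 + 0.20)
  = 22.4200 / 1.5000 = 14.95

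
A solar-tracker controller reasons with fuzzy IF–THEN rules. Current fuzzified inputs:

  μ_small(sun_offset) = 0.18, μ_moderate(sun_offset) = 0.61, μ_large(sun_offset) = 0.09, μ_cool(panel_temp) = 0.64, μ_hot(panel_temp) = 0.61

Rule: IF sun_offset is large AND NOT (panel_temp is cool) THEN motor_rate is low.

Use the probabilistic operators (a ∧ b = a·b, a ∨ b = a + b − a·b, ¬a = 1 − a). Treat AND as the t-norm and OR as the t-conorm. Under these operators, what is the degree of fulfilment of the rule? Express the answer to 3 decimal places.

0.032

firing strength: large=0.09, ¬cool=1−0.64=0.36; AND[a·b] → w = 0.0324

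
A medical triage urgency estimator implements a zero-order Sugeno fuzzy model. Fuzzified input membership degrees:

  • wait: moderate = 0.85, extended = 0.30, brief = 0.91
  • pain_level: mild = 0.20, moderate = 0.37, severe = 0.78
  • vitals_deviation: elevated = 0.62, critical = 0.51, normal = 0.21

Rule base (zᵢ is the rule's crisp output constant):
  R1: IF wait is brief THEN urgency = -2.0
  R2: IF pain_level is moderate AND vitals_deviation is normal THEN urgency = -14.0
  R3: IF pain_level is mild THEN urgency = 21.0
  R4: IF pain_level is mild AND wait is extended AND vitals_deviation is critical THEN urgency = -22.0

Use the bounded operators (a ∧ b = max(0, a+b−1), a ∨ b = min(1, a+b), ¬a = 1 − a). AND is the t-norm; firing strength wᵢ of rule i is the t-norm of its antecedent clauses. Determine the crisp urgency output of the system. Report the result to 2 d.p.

R1 (z=-2.0): brief=0.91 → w = 0.91
R2 (z=-14.0): moderate=0.37, normal=0.21; AND[max(0, a+b−1)] → w = 0.00
R3 (z=21.0): mild=0.20 → w = 0.20
R4 (z=-22.0): mild=0.20, extended=0.30, critical=0.51; AND[max(0, a+b−1)] → w = 0.00
Weighted average = (0.91·-2.0 + 0.00·-14.0 + 0.20·21.0 + 0.00·-22.0) / (0.91 + 0.00 + 0.20 + 0.00)
  = 2.3800 / 1.1100 = 2.14

2.14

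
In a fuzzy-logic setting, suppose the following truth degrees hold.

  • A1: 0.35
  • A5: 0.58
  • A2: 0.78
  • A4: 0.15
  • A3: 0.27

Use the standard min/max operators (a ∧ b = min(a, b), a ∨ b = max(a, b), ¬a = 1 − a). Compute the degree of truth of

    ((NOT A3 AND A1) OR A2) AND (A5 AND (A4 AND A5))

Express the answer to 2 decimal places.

0.15

NOT A3 = 1 − 0.27 = 0.73
NOT A3 AND A1 = min(a, b) on (0.73, 0.35) = 0.35
(NOT A3 AND A1) OR A2 = max(a, b) on (0.35, 0.78) = 0.78
A4 AND A5 = min(a, b) on (0.15, 0.58) = 0.15
A5 AND (A4 AND A5) = min(a, b) on (0.58, 0.15) = 0.15
((NOT A3 AND A1) OR A2) AND (A5 AND (A4 AND A5)) = min(a, b) on (0.78, 0.15) = 0.15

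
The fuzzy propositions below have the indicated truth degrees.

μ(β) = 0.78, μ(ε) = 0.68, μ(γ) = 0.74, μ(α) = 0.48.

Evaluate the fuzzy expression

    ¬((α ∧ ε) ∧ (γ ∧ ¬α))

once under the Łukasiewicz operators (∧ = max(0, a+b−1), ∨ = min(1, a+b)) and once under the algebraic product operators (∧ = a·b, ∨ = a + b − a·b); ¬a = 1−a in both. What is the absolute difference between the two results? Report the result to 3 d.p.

0.126

Under Łukasiewicz:
  α ∧ ε = max(0, a+b−1) on (0.48, 0.68) = 0.16
  ¬α = 1 − 0.48 = 0.52
  γ ∧ ¬α = max(0, a+b−1) on (0.74, 0.52) = 0.26
  (α ∧ ε) ∧ (γ ∧ ¬α) = max(0, a+b−1) on (0.16, 0.26) = 0.00
  ¬((α ∧ ε) ∧ (γ ∧ ¬α)) = 1 − 0.00 = 1.00
  → value = 1.0000
Under algebraic product:
  α ∧ ε = a·b on (0.4800, 0.6800) = 0.3264
  ¬α = 1 − 0.4800 = 0.5200
  γ ∧ ¬α = a·b on (0.7400, 0.5200) = 0.3848
  (α ∧ ε) ∧ (γ ∧ ¬α) = a·b on (0.3264, 0.3848) = 0.1256
  ¬((α ∧ ε) ∧ (γ ∧ ¬α)) = 1 − 0.1256 = 0.8744
  → value = 0.8744
|1.0000 − 0.8744| = 0.126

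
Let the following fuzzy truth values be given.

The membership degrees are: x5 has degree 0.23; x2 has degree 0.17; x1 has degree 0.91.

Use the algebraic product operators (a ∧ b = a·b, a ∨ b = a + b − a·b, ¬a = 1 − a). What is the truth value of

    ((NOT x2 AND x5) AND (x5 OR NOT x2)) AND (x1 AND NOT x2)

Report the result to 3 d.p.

NOT x2 = 1 − 0.1700 = 0.8300
NOT x2 AND x5 = a·b on (0.8300, 0.2300) = 0.1909
NOT x2 = 1 − 0.1700 = 0.8300
x5 OR NOT x2 = a + b − a·b on (0.2300, 0.8300) = 0.8691
(NOT x2 AND x5) AND (x5 OR NOT x2) = a·b on (0.1909, 0.8691) = 0.1659
NOT x2 = 1 − 0.1700 = 0.8300
x1 AND NOT x2 = a·b on (0.9100, 0.8300) = 0.7553
((NOT x2 AND x5) AND (x5 OR NOT x2)) AND (x1 AND NOT x2) = a·b on (0.1659, 0.7553) = 0.1253

0.125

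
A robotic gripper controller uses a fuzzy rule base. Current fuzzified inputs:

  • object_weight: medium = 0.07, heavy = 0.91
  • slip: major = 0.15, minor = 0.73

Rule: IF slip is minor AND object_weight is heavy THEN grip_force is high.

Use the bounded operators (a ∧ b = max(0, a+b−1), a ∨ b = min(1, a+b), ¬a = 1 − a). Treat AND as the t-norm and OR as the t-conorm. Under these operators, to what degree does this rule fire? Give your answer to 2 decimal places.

0.64

firing strength: minor=0.73, heavy=0.91; AND[max(0, a+b−1)] → w = 0.64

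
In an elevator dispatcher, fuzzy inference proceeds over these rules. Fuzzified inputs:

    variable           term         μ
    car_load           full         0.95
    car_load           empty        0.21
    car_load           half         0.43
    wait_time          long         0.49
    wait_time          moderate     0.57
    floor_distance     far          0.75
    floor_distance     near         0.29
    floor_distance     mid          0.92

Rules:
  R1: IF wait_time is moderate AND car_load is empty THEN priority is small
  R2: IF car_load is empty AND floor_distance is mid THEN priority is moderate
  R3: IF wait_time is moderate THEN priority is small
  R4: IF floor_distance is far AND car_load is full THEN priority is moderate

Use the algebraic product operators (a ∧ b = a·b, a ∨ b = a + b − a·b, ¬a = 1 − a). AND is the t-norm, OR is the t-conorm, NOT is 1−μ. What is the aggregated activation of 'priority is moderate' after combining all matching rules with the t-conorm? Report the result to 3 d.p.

0.768

R1: moderate=0.57, empty=0.21; AND[a·b] → w = 0.1197
R2: empty=0.21, mid=0.92; AND[a·b] → w = 0.1932
R3: moderate=0.57 → w = 0.5700
R4: far=0.75, full=0.95; AND[a·b] → w = 0.7125
Rules with consequent 'moderate': {R2, R4} → strengths 0.1932, 0.7125
Aggregate via t-conorm [a + b − a·b]: 0.7680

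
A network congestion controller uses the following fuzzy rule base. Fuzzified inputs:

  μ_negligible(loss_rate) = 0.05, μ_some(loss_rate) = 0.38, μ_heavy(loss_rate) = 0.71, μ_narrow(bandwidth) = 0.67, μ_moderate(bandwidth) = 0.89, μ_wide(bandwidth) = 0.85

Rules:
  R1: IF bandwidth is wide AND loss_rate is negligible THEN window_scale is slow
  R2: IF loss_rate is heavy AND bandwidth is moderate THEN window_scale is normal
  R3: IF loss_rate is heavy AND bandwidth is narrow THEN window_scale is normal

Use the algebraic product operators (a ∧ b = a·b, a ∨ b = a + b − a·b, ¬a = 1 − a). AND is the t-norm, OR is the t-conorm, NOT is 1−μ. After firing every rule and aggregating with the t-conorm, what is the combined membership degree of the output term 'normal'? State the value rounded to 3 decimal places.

R1: wide=0.85, negligible=0.05; AND[a·b] → w = 0.0425
R2: heavy=0.71, moderate=0.89; AND[a·b] → w = 0.6319
R3: heavy=0.71, narrow=0.67; AND[a·b] → w = 0.4757
Rules with consequent 'normal': {R2, R3} → strengths 0.6319, 0.4757
Aggregate via t-conorm [a + b − a·b]: 0.8070

0.807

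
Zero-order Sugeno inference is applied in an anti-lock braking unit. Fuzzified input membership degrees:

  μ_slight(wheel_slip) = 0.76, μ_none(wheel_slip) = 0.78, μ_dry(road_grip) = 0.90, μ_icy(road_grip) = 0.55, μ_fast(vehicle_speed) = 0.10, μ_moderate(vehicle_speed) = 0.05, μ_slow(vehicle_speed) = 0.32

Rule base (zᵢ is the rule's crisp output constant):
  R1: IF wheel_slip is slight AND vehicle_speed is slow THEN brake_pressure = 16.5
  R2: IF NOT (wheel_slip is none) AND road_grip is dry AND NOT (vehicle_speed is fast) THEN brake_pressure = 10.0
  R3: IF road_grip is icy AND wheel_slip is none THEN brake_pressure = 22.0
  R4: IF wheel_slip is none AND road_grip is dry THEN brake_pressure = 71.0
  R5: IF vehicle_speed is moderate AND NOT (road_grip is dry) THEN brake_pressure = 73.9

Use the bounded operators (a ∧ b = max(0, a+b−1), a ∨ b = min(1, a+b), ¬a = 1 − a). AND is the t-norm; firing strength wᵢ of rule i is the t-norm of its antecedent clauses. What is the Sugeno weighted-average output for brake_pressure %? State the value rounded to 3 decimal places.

51.405

R1 (z=16.5): slight=0.76, slow=0.32; AND[max(0, a+b−1)] → w = 0.08
R2 (z=10.0): ¬none=1−0.78=0.22, dry=0.90, ¬fast=1−0.10=0.90; AND[max(0, a+b−1)] → w = 0.02
R3 (z=22.0): icy=0.55, none=0.78; AND[max(0, a+b−1)] → w = 0.33
R4 (z=71.0): none=0.78, dry=0.90; AND[max(0, a+b−1)] → w = 0.68
R5 (z=73.9): moderate=0.05, ¬dry=1−0.90=0.10; AND[max(0, a+b−1)] → w = 0.00
Weighted average = (0.08·16.5 + 0.02·10.0 + 0.33·22.0 + 0.68·71.0 + 0.00·73.9) / (0.08 + 0.02 + 0.33 + 0.68 + 0.00)
  = 57.0600 / 1.1100 = 51.405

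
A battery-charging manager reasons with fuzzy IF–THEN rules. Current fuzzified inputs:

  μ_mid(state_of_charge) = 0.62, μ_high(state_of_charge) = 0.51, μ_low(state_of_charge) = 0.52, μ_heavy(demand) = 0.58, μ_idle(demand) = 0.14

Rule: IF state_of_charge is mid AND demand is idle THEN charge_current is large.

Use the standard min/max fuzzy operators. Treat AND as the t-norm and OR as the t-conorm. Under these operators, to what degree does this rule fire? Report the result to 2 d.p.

0.14

firing strength: mid=0.62, idle=0.14; AND[min(a, b)] → w = 0.14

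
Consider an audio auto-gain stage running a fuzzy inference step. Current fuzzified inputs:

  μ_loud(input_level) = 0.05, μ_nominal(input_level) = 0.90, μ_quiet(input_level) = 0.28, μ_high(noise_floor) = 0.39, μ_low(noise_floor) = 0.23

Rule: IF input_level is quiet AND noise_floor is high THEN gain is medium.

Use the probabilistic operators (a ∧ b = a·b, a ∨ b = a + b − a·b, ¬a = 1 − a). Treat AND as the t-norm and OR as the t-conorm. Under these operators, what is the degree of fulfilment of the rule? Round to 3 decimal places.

0.109

firing strength: quiet=0.28, high=0.39; AND[a·b] → w = 0.1092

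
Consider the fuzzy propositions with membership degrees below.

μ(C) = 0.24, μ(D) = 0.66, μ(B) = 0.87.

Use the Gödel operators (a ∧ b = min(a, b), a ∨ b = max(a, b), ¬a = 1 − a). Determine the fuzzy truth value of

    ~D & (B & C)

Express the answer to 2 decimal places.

~D = 1 − 0.66 = 0.34
B & C = min(a, b) on (0.87, 0.24) = 0.24
~D & (B & C) = min(a, b) on (0.34, 0.24) = 0.24

0.24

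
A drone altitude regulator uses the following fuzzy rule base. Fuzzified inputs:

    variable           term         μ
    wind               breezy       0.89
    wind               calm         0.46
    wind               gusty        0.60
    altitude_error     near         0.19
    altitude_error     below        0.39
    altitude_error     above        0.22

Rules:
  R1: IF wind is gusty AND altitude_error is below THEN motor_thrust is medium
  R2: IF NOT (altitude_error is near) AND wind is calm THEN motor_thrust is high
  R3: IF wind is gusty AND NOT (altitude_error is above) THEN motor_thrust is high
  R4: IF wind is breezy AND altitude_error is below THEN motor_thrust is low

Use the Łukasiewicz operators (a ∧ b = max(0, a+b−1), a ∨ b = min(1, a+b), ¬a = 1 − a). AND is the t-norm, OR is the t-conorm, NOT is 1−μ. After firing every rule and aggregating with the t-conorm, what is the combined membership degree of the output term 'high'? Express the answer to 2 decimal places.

R1: gusty=0.60, below=0.39; AND[max(0, a+b−1)] → w = 0.00
R2: ¬near=1−0.19=0.81, calm=0.46; AND[max(0, a+b−1)] → w = 0.27
R3: gusty=0.60, ¬above=1−0.22=0.78; AND[max(0, a+b−1)] → w = 0.38
R4: breezy=0.89, below=0.39; AND[max(0, a+b−1)] → w = 0.28
Rules with consequent 'high': {R2, R3} → strengths 0.27, 0.38
Aggregate via t-conorm [min(1, a+b)]: 0.65

0.65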